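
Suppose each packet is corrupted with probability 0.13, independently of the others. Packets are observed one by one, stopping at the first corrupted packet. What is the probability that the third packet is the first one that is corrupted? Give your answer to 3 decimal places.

0.098

Geometric (trials to first success), p = 0.13.
P(Y = 3) = (1−p)^2 · p = 0.7569 · 0.13 = 0.09840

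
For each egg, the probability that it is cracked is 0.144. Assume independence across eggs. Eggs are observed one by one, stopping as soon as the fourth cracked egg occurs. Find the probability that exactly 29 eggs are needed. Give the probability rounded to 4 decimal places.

Y = trial on which the fourth success occurs; negative binomial, r=4, p=0.144.
P(Y=29) = C(28,3) · p^4 · (1−p)^25
= 3276 · 0.00042998 · 0.020504 = 0.028883

0.0289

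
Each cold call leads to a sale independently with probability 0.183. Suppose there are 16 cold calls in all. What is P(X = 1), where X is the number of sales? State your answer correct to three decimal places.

0.141

X ~ Binomial(n=16, p=0.183).
P(X=1) = C(16,1) · p^1 · (1−p)^15
= 16 · 0.183 · 0.048232 = 0.14122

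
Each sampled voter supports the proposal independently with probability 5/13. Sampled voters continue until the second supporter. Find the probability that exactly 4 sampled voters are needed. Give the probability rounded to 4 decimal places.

Y = trial on which the second success occurs; negative binomial, r=2, p=0.384615.
P(Y=4) = C(3,1) · p^2 · (1−p)^2
= 3 · 0.14793 · 0.3787 = 0.168061

0.1681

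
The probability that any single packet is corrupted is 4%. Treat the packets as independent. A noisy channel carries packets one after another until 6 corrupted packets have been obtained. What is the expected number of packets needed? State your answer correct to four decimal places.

Y = total packets until the sixth success; negative binomial with r=6, p=0.04.
E[Y] = r / p = 6 / 0.04 = 150.000000

150.0000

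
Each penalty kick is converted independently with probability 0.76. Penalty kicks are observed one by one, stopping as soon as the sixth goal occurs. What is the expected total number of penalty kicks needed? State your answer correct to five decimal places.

Y = total penalty kicks until the sixth success; negative binomial with r=6, p=0.76.
E[Y] = r / p = 6 / 0.76 = 7.8947368

7.89474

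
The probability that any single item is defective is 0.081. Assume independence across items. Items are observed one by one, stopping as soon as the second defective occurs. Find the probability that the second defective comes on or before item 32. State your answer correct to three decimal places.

0.744

Finishing within 32 items ⇔ at least 2 successes in the first 32. With X ~ Binomial(32, 0.081), P(Y ≤ 32) = 1 − P(X ≤ 1).
  k=0: C(32,0)·0.081^0·0.919^32 = 0.06700
  k=1: C(32,1)·0.081^1·0.919^31 = 0.18898
1 − 0.25598 = 0.74402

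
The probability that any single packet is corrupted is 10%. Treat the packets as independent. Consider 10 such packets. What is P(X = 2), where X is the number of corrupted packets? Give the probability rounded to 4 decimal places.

0.1937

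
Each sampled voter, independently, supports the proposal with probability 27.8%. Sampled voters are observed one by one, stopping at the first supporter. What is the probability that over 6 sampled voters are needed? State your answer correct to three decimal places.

Y = number of sampled voters to the first success; geometric, p = 0.278.
P(Y > 6) = P(first 6 all fail) = (1−p)^6 = 0.14165

0.142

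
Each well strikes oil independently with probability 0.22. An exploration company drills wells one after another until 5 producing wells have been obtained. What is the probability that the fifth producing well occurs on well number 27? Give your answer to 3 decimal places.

Y = trial on which the fifth success occurs; negative binomial, r=5, p=0.22.
P(Y=27) = C(26,4) · p^5 · (1−p)^22
= 14950 · 0.00051536 · 0.0042275 = 0.03257

0.033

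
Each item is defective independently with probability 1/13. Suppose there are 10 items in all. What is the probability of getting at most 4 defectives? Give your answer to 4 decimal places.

0.9995

X ~ Binomial(10, 0.076923); P(X ≤ 4) = Σ C(10,k) p^k (1−p)^(10−k) over k:
  k=0: C(10,0)·0.076923^0·0.923077^10 = 0.449137
  k=1: C(10,1)·0.076923^1·0.923077^9 = 0.374281
  k=2: C(10,2)·0.076923^2·0.923077^8 = 0.140355
  k=3: C(10,3)·0.076923^3·0.923077^7 = 0.031190
  k=4: C(10,4)·0.076923^4·0.923077^6 = 0.004549
Total = 0.999512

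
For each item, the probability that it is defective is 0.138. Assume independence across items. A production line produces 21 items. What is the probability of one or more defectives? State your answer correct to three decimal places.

0.956

P(at least one) = 1 − P(none) = 1 − (1 − 0.138)^21
= 1 − 0.04422 = 0.95578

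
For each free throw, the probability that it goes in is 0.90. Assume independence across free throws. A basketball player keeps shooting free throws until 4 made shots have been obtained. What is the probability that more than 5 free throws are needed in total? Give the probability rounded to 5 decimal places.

0.08146

Needing more than 5 free throws ⇔ fewer than 4 successes in the first 5. With X ~ Binomial(5, 0.90), P(Y > 5) = P(X ≤ 3).
  k=0: C(5,0)·0.90^0·0.10^5 = 0.0000100
  k=1: C(5,1)·0.90^1·0.10^4 = 0.0004500
  k=2: C(5,2)·0.90^2·0.10^3 = 0.0081000
  k=3: C(5,3)·0.90^3·0.10^2 = 0.0729000
P(X ≤ 3) = 0.0814600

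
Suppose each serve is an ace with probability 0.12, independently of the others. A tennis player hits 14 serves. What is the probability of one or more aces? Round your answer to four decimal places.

0.8330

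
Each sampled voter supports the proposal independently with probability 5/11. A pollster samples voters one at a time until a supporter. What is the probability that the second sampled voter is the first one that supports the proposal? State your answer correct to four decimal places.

0.2479

Geometric (trials to first success), p = 0.454545.
P(Y = 2) = (1−p)^1 · p = 0.54545 · 0.454545 = 0.247934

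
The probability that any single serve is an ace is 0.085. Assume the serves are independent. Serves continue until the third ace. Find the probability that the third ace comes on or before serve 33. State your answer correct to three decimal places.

0.540

Finishing within 33 serves ⇔ at least 3 successes in the first 33. With X ~ Binomial(33, 0.085), P(Y ≤ 33) = 1 − P(X ≤ 2).
  k=0: C(33,0)·0.085^0·0.915^33 = 0.05332
  k=1: C(33,1)·0.085^1·0.915^32 = 0.16346
  k=2: C(33,2)·0.085^2·0.915^31 = 0.24295
1 − 0.45973 = 0.54027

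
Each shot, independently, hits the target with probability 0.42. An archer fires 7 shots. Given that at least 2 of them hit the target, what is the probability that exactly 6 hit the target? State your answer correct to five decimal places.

0.02573

X ~ Binomial(7, 0.42). Want P(X=6 | X≥2) = P(X=6) / P(X≥2).
P(X=6) = C(7,6)·0.42^6·0.58^1 = 0.0222855
P(X≥2) = 1 − 0.0220798 − 0.1119220 = 0.8659982
Ratio = 0.0222855 / 0.8659982 = 0.0257339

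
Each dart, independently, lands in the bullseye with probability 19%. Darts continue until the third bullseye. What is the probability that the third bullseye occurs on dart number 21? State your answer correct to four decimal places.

Y = trial on which the third success occurs; negative binomial, r=3, p=0.19.
P(Y=21) = C(20,2) · p^3 · (1−p)^18
= 190 · 0.006859 · 0.022528 = 0.029359

0.0294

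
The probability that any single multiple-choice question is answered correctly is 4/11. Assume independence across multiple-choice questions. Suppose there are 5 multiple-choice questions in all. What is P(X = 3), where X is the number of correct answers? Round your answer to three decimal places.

X ~ Binomial(n=5, p=0.363636).
P(X=3) = C(5,3) · p^3 · (1−p)^2
= 10 · 0.048084 · 0.40496 = 0.19472

0.195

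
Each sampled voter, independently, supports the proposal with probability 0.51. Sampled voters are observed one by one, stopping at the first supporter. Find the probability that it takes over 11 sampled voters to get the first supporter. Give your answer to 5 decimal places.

Y = number of sampled voters to the first success; geometric, p = 0.51.
P(Y > 11) = P(first 11 all fail) = (1−p)^11 = 0.0003910

0.00039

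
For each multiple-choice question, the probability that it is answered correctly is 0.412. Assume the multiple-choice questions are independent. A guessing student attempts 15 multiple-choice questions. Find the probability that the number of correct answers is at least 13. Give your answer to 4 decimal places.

X ~ Binomial(15, 0.412); P(X ≥ 13) = Σ C(15,k) p^k (1−p)^(15−k) over k:
  k=13: C(15,13)·0.412^13·0.588^2 = 0.000358
  k=14: C(15,14)·0.412^14·0.588^1 = 0.000036
  k=15: C(15,15)·0.412^15·0.588^0 = 0.000002
Total = 0.000395

0.0004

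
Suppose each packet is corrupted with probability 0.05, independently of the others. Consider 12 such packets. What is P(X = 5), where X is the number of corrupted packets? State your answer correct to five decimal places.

X ~ Binomial(n=12, p=0.05).
P(X=5) = C(12,5) · p^5 · (1−p)^7
= 792 · 3.125e-07 · 0.69834 = 0.0001728

0.00017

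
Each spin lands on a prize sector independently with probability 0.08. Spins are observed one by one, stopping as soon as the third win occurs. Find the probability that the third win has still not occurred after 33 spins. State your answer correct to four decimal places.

Needing more than 33 spins ⇔ fewer than 3 successes in the first 33. With X ~ Binomial(33, 0.08), P(Y > 33) = P(X ≤ 2).
  k=0: C(33,0)·0.08^0·0.92^33 = 0.063826
  k=1: C(33,1)·0.08^1·0.92^32 = 0.183153
  k=2: C(33,2)·0.08^2·0.92^31 = 0.254822
P(X ≤ 2) = 0.501801

0.5018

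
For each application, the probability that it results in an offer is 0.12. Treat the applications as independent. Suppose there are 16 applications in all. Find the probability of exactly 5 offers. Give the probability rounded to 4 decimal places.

X ~ Binomial(n=16, p=0.12).
P(X=5) = C(16,5) · p^5 · (1−p)^11
= 4368 · 2.4883e-05 · 0.24508 = 0.026638

0.0266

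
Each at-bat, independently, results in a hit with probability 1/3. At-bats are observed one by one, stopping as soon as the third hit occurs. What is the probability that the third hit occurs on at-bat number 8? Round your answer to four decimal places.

Y = trial on which the third success occurs; negative binomial, r=3, p=0.333333.
P(Y=8) = C(7,2) · p^3 · (1−p)^5
= 21 · 0.037037 · 0.13169 = 0.102423

0.1024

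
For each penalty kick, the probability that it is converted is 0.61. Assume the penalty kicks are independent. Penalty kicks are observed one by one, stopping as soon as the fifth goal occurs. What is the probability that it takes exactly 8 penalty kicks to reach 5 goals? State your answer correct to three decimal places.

0.175

Y = trial on which the fifth success occurs; negative binomial, r=5, p=0.61.
P(Y=8) = C(7,4) · p^5 · (1−p)^3
= 35 · 0.08446 · 0.059319 = 0.17535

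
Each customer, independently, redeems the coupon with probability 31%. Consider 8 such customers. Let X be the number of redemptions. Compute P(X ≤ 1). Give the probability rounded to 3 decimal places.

0.236

X ~ Binomial(8, 0.31); P(X ≤ 1) = Σ C(8,k) p^k (1−p)^(8−k) over k:
  k=0: C(8,0)·0.31^0·0.69^8 = 0.05138
  k=1: C(8,1)·0.31^1·0.69^7 = 0.18467
Total = 0.23605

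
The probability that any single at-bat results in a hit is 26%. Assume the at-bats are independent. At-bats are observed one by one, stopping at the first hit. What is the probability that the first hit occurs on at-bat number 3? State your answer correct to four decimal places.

0.1424

Geometric (trials to first success), p = 0.26.
P(Y = 3) = (1−p)^2 · p = 0.5476 · 0.26 = 0.142376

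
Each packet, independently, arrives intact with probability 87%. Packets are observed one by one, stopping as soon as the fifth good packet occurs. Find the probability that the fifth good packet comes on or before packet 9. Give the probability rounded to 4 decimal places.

0.9970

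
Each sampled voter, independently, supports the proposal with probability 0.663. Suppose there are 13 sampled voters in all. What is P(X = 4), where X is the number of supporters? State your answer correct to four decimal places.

X ~ Binomial(n=13, p=0.663).
P(X=4) = C(13,4) · p^4 · (1−p)^9
= 715 · 0.19322 · 5.6062e-05 = 0.007745

0.0077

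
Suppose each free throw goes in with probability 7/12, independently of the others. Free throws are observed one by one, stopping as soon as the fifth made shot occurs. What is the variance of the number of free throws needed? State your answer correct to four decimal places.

6.1224

Y = total free throws until the fifth success; negative binomial with r=5, p=0.583333.
Var(Y) = r(1−p)/p² = 5·0.416667 / 0.583333² = 6.122449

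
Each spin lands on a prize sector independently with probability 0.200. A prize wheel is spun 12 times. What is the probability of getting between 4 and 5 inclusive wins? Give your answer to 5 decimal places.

X ~ Binomial(12, 0.20); P(4 ≤ X ≤ 5) = Σ C(12,k) p^k (1−p)^(12−k) over k:
  k=4: C(12,4)·0.20^4·0.80^8 = 0.1328756
  k=5: C(12,5)·0.20^5·0.80^7 = 0.0531502
Total = 0.1860258

0.18603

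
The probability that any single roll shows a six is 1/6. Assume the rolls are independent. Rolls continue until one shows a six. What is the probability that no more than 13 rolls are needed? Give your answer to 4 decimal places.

Y = number of rolls to the first success; geometric, p = 0.166667.
P(Y ≤ 13) = 1 − (1−p)^13 = 1 − 0.093464 = 0.906536

0.9065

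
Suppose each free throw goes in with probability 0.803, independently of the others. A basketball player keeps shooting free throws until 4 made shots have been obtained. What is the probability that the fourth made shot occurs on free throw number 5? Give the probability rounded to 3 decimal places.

Y = trial on which the fourth success occurs; negative binomial, r=4, p=0.803.
P(Y=5) = C(4,3) · p^4 · (1−p)^1
= 4 · 0.41578 · 0.197 = 0.32763

0.328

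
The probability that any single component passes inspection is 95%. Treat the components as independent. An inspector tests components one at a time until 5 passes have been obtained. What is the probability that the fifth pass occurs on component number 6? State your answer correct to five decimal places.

Y = trial on which the fifth success occurs; negative binomial, r=5, p=0.95.
P(Y=6) = C(5,4) · p^5 · (1−p)^1
= 5 · 0.77378 · 0.05 = 0.1934452

0.19345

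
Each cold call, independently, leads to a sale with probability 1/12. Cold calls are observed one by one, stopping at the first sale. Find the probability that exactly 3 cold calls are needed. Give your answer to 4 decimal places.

0.0700

Geometric (trials to first success), p = 0.083333.
P(Y = 3) = (1−p)^2 · p = 0.84028 · 0.083333 = 0.070023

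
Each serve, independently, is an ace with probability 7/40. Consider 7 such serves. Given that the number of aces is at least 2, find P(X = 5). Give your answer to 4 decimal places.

X ~ Binomial(7, 0.175). Want P(X=5 | X≥2) = P(X=5) / P(X≥2).
P(X=5) = C(7,5)·0.175^5·0.825^2 = 0.002346
P(X≥2) = 1 − 0.260122 − 0.386242 = 0.353635
Ratio = 0.002346 / 0.353635 = 0.006634

0.0066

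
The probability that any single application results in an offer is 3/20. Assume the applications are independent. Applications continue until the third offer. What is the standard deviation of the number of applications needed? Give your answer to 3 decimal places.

Y = total applications until the third success; negative binomial with r=3, p=0.15.
SD(Y) = √[r(1−p)/p²] = √(113.33333) = 10.64581

10.646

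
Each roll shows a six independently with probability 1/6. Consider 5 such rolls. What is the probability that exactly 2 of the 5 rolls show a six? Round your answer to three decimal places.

X ~ Binomial(n=5, p=0.166667).
P(X=2) = C(5,2) · p^2 · (1−p)^3
= 10 · 0.027778 · 0.5787 = 0.16075

0.161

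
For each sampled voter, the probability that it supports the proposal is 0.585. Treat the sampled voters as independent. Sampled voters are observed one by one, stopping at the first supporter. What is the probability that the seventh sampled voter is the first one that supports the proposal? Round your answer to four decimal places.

0.0030

Geometric (trials to first success), p = 0.585.
P(Y = 7) = (1−p)^6 · p = 0.0051084 · 0.585 = 0.002988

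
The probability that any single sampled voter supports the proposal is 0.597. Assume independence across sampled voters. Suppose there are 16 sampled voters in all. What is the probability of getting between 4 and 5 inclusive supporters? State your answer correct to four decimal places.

X ~ Binomial(16, 0.597); P(4 ≤ X ≤ 5) = Σ C(16,k) p^k (1−p)^(16−k) over k:
  k=4: C(16,4)·0.597^4·0.403^12 = 0.004243
  k=5: C(16,5)·0.597^5·0.403^11 = 0.015084
Total = 0.019326

0.0193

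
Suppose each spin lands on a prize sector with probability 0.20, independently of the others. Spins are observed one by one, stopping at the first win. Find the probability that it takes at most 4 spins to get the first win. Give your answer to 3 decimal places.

Y = number of spins to the first success; geometric, p = 0.20.
P(Y ≤ 4) = 1 − (1−p)^4 = 1 − 0.40960 = 0.59040

0.590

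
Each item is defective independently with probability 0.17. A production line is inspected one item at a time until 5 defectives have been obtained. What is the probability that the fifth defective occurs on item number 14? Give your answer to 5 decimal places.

Y = trial on which the fifth success occurs; negative binomial, r=5, p=0.17.
P(Y=14) = C(13,4) · p^5 · (1−p)^9
= 715 · 0.00014199 · 0.18694 = 0.0189781

0.01898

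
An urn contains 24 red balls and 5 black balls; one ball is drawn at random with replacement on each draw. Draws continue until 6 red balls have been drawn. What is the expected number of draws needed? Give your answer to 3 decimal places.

7.250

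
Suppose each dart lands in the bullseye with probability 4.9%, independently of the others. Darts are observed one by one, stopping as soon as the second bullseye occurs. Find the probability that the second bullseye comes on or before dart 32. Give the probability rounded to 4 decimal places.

Finishing within 32 darts ⇔ at least 2 successes in the first 32. With X ~ Binomial(32, 0.049), P(Y ≤ 32) = 1 − P(X ≤ 1).
  k=0: C(32,0)·0.049^0·0.951^32 = 0.200344
  k=1: C(32,1)·0.049^1·0.951^31 = 0.330325
1 − 0.530670 = 0.469330

0.4693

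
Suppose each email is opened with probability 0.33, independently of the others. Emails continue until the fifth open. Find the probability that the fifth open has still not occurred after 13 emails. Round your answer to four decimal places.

Needing more than 13 emails ⇔ fewer than 5 successes in the first 13. With X ~ Binomial(13, 0.33), P(Y > 13) = P(X ≤ 4).
  k=0: C(13,0)·0.33^0·0.67^13 = 0.005482
  k=1: C(13,1)·0.33^1·0.67^12 = 0.035104
  k=2: C(13,2)·0.33^2·0.67^11 = 0.103740
  k=3: C(13,3)·0.33^3·0.67^10 = 0.187351
  k=4: C(13,4)·0.33^4·0.67^9 = 0.230693
P(X ≤ 4) = 0.562370

0.5624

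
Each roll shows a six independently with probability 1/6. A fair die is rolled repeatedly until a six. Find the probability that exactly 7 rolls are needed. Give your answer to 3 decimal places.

0.056

Geometric (trials to first success), p = 0.166667.
P(Y = 7) = (1−p)^6 · p = 0.3349 · 0.166667 = 0.05582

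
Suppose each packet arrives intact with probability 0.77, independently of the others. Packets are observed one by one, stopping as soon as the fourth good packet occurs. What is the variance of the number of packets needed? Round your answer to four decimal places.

1.5517

Y = total packets until the fourth success; negative binomial with r=4, p=0.77.
Var(Y) = r(1−p)/p² = 4·0.23 / 0.77² = 1.551695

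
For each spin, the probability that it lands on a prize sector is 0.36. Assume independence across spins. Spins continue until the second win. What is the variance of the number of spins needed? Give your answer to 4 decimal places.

9.8765

Y = total spins until the second success; negative binomial with r=2, p=0.36.
Var(Y) = r(1−p)/p² = 2·0.64 / 0.36² = 9.876543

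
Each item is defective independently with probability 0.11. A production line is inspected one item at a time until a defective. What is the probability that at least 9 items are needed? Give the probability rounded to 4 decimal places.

Y = number of items to the first success; geometric, p = 0.11.
P(Y > 8) = P(first 8 all fail) = (1−p)^8 = 0.393659

0.3937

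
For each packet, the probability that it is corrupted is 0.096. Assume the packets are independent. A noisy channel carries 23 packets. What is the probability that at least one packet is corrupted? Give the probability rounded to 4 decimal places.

0.9019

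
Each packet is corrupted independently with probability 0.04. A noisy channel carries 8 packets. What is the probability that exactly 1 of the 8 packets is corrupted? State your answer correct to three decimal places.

X ~ Binomial(n=8, p=0.04).
P(X=1) = C(8,1) · p^1 · (1−p)^7
= 8 · 0.04 · 0.75145 = 0.24046

0.240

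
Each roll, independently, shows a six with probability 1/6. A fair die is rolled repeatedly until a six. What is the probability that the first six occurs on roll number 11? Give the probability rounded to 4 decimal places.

0.0269

Geometric (trials to first success), p = 0.166667.
P(Y = 11) = (1−p)^10 · p = 0.16151 · 0.166667 = 0.026918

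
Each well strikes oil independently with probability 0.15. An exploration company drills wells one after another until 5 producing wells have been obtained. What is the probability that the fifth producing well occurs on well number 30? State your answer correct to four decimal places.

Y = trial on which the fifth success occurs; negative binomial, r=5, p=0.15.
P(Y=30) = C(29,4) · p^5 · (1−p)^25
= 23751 · 7.5937e-05 · 0.017198 = 0.031018

0.0310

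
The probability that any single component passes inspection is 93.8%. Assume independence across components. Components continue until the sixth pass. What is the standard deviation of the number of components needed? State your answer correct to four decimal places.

Y = total components until the sixth success; negative binomial with r=6, p=0.938.
SD(Y) = √[r(1−p)/p²] = √(0.422802) = 0.650232

0.6502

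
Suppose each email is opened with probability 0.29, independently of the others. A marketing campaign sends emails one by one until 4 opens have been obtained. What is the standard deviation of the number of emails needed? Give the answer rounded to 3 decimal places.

5.811

Y = total emails until the fourth success; negative binomial with r=4, p=0.29.
SD(Y) = √[r(1−p)/p²] = √(33.76932) = 5.81114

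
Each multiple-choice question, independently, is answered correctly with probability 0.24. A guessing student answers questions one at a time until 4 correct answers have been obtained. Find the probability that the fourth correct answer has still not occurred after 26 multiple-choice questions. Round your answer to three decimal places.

0.098

Needing more than 26 multiple-choice questions ⇔ fewer than 4 successes in the first 26. With X ~ Binomial(26, 0.24), P(Y > 26) = P(X ≤ 3).
  k=0: C(26,0)·0.24^0·0.76^26 = 0.00080
  k=1: C(26,1)·0.24^1·0.76^25 = 0.00654
  k=2: C(26,2)·0.24^2·0.76^24 = 0.02581
  k=3: C(26,3)·0.24^3·0.76^23 = 0.06521
P(X ≤ 3) = 0.09836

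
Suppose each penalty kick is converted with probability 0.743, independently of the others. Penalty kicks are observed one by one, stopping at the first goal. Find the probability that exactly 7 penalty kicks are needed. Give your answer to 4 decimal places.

0.0002

Geometric (trials to first success), p = 0.743.
P(Y = 7) = (1−p)^6 · p = 0.00028814 · 0.743 = 0.000214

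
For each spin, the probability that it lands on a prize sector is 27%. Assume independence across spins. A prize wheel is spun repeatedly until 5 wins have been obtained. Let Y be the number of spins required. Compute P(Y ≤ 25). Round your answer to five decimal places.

0.84516

Finishing within 25 spins ⇔ at least 5 successes in the first 25. With X ~ Binomial(25, 0.27), P(Y ≤ 25) = 1 − P(X ≤ 4).
  k=0: C(25,0)·0.27^0·0.73^25 = 0.0003829
  k=1: C(25,1)·0.27^1·0.73^24 = 0.0035404
  k=2: C(25,2)·0.27^2·0.73^23 = 0.0157136
  k=3: C(25,3)·0.27^3·0.73^22 = 0.0445576
  k=4: C(25,4)·0.27^4·0.73^21 = 0.0906412
1 − 0.1548357 = 0.8451643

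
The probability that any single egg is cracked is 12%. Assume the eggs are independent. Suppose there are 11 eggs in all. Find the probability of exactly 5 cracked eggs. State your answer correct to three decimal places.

0.005

X ~ Binomial(n=11, p=0.12).
P(X=5) = C(11,5) · p^5 · (1−p)^6
= 462 · 2.4883e-05 · 0.4644 = 0.00534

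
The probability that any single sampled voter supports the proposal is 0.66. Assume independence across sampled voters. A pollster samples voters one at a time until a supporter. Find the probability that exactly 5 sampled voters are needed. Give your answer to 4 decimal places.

0.0088

Geometric (trials to first success), p = 0.66.
P(Y = 5) = (1−p)^4 · p = 0.013363 · 0.66 = 0.008820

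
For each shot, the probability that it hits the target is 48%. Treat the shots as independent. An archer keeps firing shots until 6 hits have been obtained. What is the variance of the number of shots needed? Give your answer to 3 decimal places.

Y = total shots until the sixth success; negative binomial with r=6, p=0.48.
Var(Y) = r(1−p)/p² = 6·0.52 / 0.48² = 13.54167

13.542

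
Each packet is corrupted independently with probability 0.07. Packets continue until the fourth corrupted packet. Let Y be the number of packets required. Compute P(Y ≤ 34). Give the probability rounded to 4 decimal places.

0.2122

Finishing within 34 packets ⇔ at least 4 successes in the first 34. With X ~ Binomial(34, 0.07), P(Y ≤ 34) = 1 − P(X ≤ 3).
  k=0: C(34,0)·0.07^0·0.93^34 = 0.084805
  k=1: C(34,1)·0.07^1·0.93^33 = 0.217027
  k=2: C(34,2)·0.07^2·0.93^32 = 0.269534
  k=3: C(34,3)·0.07^3·0.93^31 = 0.216400
1 − 0.787766 = 0.212234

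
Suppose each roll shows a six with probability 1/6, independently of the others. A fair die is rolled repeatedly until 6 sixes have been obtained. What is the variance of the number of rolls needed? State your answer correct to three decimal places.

180.000

Y = total rolls until the sixth success; negative binomial with r=6, p=0.166667.
Var(Y) = r(1−p)/p² = 6·0.833333 / 0.166667² = 180.00000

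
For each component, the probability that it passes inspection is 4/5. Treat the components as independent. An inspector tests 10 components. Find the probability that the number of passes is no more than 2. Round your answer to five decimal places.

X ~ Binomial(10, 0.80); P(X ≤ 2) = Σ C(10,k) p^k (1−p)^(10−k) over k:
  k=0: C(10,0)·0.80^0·0.20^10 = 0.0000001
  k=1: C(10,1)·0.80^1·0.20^9 = 0.0000041
  k=2: C(10,2)·0.80^2·0.20^8 = 0.0000737
Total = 0.0000779

0.00008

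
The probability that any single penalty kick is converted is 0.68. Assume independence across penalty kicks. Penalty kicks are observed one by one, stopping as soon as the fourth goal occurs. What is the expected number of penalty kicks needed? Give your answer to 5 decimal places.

Y = total penalty kicks until the fourth success; negative binomial with r=4, p=0.68.
E[Y] = r / p = 4 / 0.68 = 5.8823529

5.88235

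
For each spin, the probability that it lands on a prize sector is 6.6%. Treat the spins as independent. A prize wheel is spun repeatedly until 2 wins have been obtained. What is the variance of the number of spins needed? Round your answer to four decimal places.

Y = total spins until the second success; negative binomial with r=2, p=0.066.
Var(Y) = r(1−p)/p² = 2·0.934 / 0.066² = 428.833792

428.8338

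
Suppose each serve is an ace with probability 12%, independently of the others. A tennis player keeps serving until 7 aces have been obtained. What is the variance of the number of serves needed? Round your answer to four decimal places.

Y = total serves until the seventh success; negative binomial with r=7, p=0.12.
Var(Y) = r(1−p)/p² = 7·0.88 / 0.12² = 427.777778

427.7778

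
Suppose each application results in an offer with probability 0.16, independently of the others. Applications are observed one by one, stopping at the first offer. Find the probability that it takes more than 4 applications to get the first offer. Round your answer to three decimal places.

Y = number of applications to the first success; geometric, p = 0.16.
P(Y > 4) = P(first 4 all fail) = (1−p)^4 = 0.49787

0.498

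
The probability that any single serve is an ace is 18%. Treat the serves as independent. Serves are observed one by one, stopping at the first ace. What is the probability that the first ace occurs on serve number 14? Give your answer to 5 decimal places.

0.01364

Geometric (trials to first success), p = 0.18.
P(Y = 14) = (1−p)^13 · p = 0.075784 · 0.18 = 0.0136412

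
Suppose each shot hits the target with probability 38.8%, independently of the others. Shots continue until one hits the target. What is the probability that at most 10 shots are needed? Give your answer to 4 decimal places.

Y = number of shots to the first success; geometric, p = 0.388.
P(Y ≤ 10) = 1 − (1−p)^10 = 1 − 0.007371 = 0.992629

0.9926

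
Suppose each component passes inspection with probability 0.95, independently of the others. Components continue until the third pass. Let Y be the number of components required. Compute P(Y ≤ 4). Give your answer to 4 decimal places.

Finishing within 4 components ⇔ at least 3 successes in the first 4. With X ~ Binomial(4, 0.95), P(Y ≤ 4) = 1 − P(X ≤ 2).
  k=0: C(4,0)·0.95^0·0.05^4 = 0.000006
  k=1: C(4,1)·0.95^1·0.05^3 = 0.000475
  k=2: C(4,2)·0.95^2·0.05^2 = 0.013537
1 − 0.014019 = 0.985981

0.9860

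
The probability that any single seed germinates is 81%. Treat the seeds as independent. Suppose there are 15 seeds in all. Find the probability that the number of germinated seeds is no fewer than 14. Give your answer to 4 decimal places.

X ~ Binomial(15, 0.81); P(X ≥ 14) = Σ C(15,k) p^k (1−p)^(15−k) over k:
  k=14: C(15,14)·0.81^14·0.19^1 = 0.149154
  k=15: C(15,15)·0.81^15·0.19^0 = 0.042391
Total = 0.191545

0.1915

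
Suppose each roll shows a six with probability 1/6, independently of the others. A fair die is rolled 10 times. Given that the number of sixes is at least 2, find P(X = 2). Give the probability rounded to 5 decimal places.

X ~ Binomial(10, 0.166667). Want P(X=2 | X≥2) = P(X=2) / P(X≥2).
P(X=2) = C(10,2)·0.166667^2·0.833333^8 = 0.2907100
P(X≥2) = 1 − 0.1615056 − 0.3230112 = 0.5154833
Ratio = 0.2907100 / 0.5154833 = 0.5639563

0.56396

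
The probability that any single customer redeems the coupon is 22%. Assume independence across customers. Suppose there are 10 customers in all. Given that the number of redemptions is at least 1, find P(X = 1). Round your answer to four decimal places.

0.2565

X ~ Binomial(10, 0.22). Want P(X=1 | X≥1) = P(X=1) / P(X≥1).
P(X=1) = C(10,1)·0.22^1·0.78^9 = 0.235112
P(X≥1) = 1 − 0.083358 = 0.916642
Ratio = 0.235112 / 0.916642 = 0.256492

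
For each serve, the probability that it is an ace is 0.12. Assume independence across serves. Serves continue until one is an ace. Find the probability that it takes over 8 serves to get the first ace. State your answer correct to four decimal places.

0.3596

Y = number of serves to the first success; geometric, p = 0.12.
P(Y > 8) = P(first 8 all fail) = (1−p)^8 = 0.359635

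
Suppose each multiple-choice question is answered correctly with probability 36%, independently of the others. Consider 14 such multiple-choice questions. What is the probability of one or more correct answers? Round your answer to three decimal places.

P(at least one) = 1 − P(none) = 1 − (1 − 0.36)^14
= 1 − 0.00193 = 0.99807

0.998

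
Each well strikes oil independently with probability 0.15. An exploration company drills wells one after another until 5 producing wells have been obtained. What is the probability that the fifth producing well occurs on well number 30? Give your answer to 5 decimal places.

0.03102

Y = trial on which the fifth success occurs; negative binomial, r=5, p=0.15.
P(Y=30) = C(29,4) · p^5 · (1−p)^25
= 23751 · 7.5937e-05 · 0.017198 = 0.0310178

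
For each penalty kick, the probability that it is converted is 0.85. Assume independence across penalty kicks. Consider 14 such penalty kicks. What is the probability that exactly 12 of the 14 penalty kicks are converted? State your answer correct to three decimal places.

0.291

X ~ Binomial(n=14, p=0.85).
P(X=12) = C(14,12) · p^12 · (1−p)^2
= 91 · 0.14224 · 0.0225 = 0.29124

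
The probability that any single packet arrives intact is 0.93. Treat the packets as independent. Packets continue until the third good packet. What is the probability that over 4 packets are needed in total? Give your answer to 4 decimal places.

0.0267

Needing more than 4 packets ⇔ fewer than 3 successes in the first 4. With X ~ Binomial(4, 0.93), P(Y > 4) = P(X ≤ 2).
  k=0: C(4,0)·0.93^0·0.07^4 = 0.000024
  k=1: C(4,1)·0.93^1·0.07^3 = 0.001276
  k=2: C(4,2)·0.93^2·0.07^2 = 0.025428
P(X ≤ 2) = 0.026728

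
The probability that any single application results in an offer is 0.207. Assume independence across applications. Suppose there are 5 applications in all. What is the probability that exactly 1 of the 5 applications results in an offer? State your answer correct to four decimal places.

0.4093

X ~ Binomial(n=5, p=0.207).
P(X=1) = C(5,1) · p^1 · (1−p)^4
= 5 · 0.207 · 0.39545 = 0.409292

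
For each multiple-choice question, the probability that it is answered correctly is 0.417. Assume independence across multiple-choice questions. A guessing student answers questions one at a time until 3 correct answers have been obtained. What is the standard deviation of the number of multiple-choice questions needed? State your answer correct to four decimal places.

Y = total multiple-choice questions until the third success; negative binomial with r=3, p=0.417.
SD(Y) = √[r(1−p)/p²] = √(10.058141) = 3.171457

3.1715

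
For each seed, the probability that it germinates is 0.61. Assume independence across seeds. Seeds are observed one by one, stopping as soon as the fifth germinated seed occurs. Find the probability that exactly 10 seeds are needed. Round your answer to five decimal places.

0.09602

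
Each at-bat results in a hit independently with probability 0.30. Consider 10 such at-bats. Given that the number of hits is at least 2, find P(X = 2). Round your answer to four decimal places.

X ~ Binomial(10, 0.30). Want P(X=2 | X≥2) = P(X=2) / P(X≥2).
P(X=2) = C(10,2)·0.30^2·0.70^8 = 0.233474
P(X≥2) = 1 − 0.028248 − 0.121061 = 0.850692
Ratio = 0.233474 / 0.850692 = 0.274452

0.2745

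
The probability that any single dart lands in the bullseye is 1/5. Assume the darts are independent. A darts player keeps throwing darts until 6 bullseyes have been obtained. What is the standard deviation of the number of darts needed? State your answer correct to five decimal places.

10.95445

Y = total darts until the sixth success; negative binomial with r=6, p=0.20.
SD(Y) = √[r(1−p)/p²] = √(120.0000000) = 10.9544512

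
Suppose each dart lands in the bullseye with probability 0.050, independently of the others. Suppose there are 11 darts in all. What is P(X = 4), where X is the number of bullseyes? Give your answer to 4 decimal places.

X ~ Binomial(n=11, p=0.05).
P(X=4) = C(11,4) · p^4 · (1−p)^7
= 330 · 6.25e-06 · 0.69834 = 0.001440

0.0014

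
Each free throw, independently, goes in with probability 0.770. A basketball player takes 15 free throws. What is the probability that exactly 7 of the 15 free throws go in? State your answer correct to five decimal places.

0.00809

X ~ Binomial(n=15, p=0.77).
P(X=7) = C(15,7) · p^7 · (1−p)^8
= 6435 · 0.16049 · 7.8311e-06 = 0.0080874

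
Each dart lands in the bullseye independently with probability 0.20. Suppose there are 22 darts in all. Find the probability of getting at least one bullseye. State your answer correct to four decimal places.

P(at least one) = 1 − P(none) = 1 − (1 − 0.20)^22
= 1 − 0.007379 = 0.992621

0.9926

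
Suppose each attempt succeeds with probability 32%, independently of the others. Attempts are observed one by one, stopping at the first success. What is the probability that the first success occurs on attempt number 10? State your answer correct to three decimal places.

Geometric (trials to first success), p = 0.32.
P(Y = 10) = (1−p)^9 · p = 0.031087 · 0.32 = 0.00995

0.010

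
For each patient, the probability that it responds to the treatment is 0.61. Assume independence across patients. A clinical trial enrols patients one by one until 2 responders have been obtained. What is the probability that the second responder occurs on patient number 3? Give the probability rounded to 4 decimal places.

0.2902

Y = trial on which the second success occurs; negative binomial, r=2, p=0.61.
P(Y=3) = C(2,1) · p^2 · (1−p)^1
= 2 · 0.3721 · 0.39 = 0.290238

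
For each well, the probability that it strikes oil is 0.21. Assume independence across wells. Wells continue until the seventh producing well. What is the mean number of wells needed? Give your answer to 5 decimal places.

Y = total wells until the seventh success; negative binomial with r=7, p=0.21.
E[Y] = r / p = 7 / 0.21 = 33.3333333

33.33333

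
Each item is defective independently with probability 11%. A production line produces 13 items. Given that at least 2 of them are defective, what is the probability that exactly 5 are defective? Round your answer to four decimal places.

X ~ Binomial(13, 0.11). Want P(X=5 | X≥2) = P(X=5) / P(X≥2).
P(X=5) = C(13,5)·0.11^5·0.89^8 = 0.008159
P(X≥2) = 1 − 0.219821 − 0.353196 = 0.426982
Ratio = 0.008159 / 0.426982 = 0.019110

0.0191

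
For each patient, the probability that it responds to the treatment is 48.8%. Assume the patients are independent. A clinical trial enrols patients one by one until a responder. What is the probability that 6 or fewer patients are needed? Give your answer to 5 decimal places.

0.98199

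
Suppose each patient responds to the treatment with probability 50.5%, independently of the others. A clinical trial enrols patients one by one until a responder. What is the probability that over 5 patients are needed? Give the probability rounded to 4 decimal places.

0.0297

Y = number of patients to the first success; geometric, p = 0.505.
P(Y > 5) = P(first 5 all fail) = (1−p)^5 = 0.029718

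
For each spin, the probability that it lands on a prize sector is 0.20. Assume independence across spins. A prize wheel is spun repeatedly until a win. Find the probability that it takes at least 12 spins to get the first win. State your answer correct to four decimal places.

0.0859

Y = number of spins to the first success; geometric, p = 0.20.
P(Y > 11) = P(first 11 all fail) = (1−p)^11 = 0.085899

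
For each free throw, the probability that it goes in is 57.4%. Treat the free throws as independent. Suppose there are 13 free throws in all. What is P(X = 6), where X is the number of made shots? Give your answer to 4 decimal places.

X ~ Binomial(n=13, p=0.574).
P(X=6) = C(13,6) · p^6 · (1−p)^7
= 1716 · 0.035766 · 0.0025461 = 0.156263

0.1563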